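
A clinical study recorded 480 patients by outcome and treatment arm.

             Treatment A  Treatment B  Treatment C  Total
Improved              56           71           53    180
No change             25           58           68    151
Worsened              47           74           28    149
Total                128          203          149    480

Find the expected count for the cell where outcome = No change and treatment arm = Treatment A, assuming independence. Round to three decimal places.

Row total (No change) = 151; column total (Treatment A) = 128; grand total N = 480.
Expected count = (row total × column total) / N = 151 × 128 / 480 = 40.267.

40.267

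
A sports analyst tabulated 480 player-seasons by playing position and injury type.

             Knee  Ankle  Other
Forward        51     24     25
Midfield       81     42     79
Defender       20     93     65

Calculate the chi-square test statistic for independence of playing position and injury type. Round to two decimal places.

75.16

Row totals: 100, 202, 178. Column totals: 152, 159, 169. Grand total N = 480.
Expected counts (row total × column total / N):
  Forward, Knee: 100×152/480 = 31.6667
  Forward, Ankle: 100×159/480 = 33.1250
  Forward, Other: 100×169/480 = 35.2083
  Midfield, Knee: 202×152/480 = 63.9667
  Midfield, Ankle: 202×159/480 = 66.9125
  Midfield, Other: 202×169/480 = 71.1208
  Defender, Knee: 178×152/480 = 56.3667
  Defender, Ankle: 178×159/480 = 58.9625
  Defender, Other: 178×169/480 = 62.6708
Contributions (O − E)²/E:
  (51 − 31.6667)²/31.6667 = 11.8035
  (24 − 33.1250)²/33.1250 = 2.5137
  (25 − 35.2083)²/35.2083 = 2.9598
  (81 − 63.9667)²/63.9667 = 4.5357
  (42 − 66.9125)²/66.9125 = 9.2753
  (79 − 71.1208)²/71.1208 = 0.8729
  (20 − 56.3667)²/56.3667 = 23.4631
  (93 − 58.9625)²/58.9625 = 19.6490
  (65 − 62.6708)²/62.6708 = 0.0866
χ² = 11.8035 + 2.5137 + 2.9598 + 4.5357 + 9.2753 + 0.8729 + 23.4631 + 19.6490 + 0.0866 = 75.16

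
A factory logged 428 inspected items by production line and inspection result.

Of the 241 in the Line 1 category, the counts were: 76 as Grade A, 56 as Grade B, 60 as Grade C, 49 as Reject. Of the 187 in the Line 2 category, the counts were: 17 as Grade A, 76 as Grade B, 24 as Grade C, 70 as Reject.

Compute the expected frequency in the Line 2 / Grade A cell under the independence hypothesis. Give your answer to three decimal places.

40.633

Row total (Line 2) = 187; column total (Grade A) = 93; grand total N = 428.
Expected count = (row total × column total) / N = 187 × 93 / 428 = 40.633.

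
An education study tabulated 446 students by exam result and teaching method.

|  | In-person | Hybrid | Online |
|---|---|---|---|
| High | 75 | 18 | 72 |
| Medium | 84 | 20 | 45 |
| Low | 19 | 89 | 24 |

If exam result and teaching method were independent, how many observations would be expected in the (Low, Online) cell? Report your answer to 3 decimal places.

Row total (Low) = 132; column total (Online) = 141; grand total N = 446.
Expected count = (row total × column total) / N = 132 × 141 / 446 = 41.731.

41.731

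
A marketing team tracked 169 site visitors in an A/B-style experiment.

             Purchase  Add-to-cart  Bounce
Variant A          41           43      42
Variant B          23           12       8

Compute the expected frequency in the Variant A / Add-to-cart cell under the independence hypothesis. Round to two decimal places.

Row total (Variant A) = 126; column total (Add-to-cart) = 55; grand total N = 169.
Expected count = (row total × column total) / N = 126 × 55 / 169 = 41.01.

41.01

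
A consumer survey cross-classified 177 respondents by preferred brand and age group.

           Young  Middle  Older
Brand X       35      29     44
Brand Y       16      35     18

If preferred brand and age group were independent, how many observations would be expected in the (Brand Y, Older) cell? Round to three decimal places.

24.169

Row total (Brand Y) = 69; column total (Older) = 62; grand total N = 177.
Expected count = (row total × column total) / N = 69 × 62 / 177 = 24.169.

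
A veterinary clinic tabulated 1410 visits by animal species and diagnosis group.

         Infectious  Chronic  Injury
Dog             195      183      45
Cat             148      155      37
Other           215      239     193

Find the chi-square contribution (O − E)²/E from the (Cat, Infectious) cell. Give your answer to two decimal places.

1.34

Row total (Cat) = 340; column total (Infectious) = 558; N = 1410.
Expected count E = 340 × 558 / 1410 = 134.553.
Contribution = (O − E)²/E = (148 − 134.553)² / 134.553 = 1.34.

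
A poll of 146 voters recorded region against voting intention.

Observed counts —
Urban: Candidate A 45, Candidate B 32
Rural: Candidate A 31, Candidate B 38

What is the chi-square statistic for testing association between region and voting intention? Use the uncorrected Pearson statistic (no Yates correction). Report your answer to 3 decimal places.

2.663

Row totals: 77, 69. Column totals: 76, 70. Grand total N = 146.
Expected counts (row total × column total / N):
  Urban, Candidate A: 77×76/146 = 40.0822
  Urban, Candidate B: 77×70/146 = 36.9178
  Rural, Candidate A: 69×76/146 = 35.9178
  Rural, Candidate B: 69×70/146 = 33.0822
Contributions (O − E)²/E:
  (45 − 40.0822)²/40.0822 = 0.6034
  (32 − 36.9178)²/36.9178 = 0.6551
  (31 − 35.9178)²/35.9178 = 0.6733
  (38 − 33.0822)²/33.0822 = 0.7311
χ² = 0.6034 + 0.6551 + 0.6733 + 0.7311 = 2.663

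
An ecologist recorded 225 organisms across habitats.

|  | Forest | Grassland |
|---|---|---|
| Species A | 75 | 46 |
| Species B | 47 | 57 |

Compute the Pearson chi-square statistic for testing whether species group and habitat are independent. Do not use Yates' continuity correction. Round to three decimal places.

Row totals: 121, 104. Column totals: 122, 103. Grand total N = 225.
Expected counts (row total × column total / N):
  Species A, Forest: 121×122/225 = 65.6089
  Species A, Grassland: 121×103/225 = 55.3911
  Species B, Forest: 104×122/225 = 56.3911
  Species B, Grassland: 104×103/225 = 47.6089
Contributions (O − E)²/E:
  (75 − 65.6089)²/65.6089 = 1.3442
  (46 − 55.3911)²/55.3911 = 1.5922
  (47 − 56.3911)²/56.3911 = 1.5639
  (57 − 47.6089)²/47.6089 = 1.8524
χ² = 1.3442 + 1.5922 + 1.5639 + 1.8524 = 6.353

6.353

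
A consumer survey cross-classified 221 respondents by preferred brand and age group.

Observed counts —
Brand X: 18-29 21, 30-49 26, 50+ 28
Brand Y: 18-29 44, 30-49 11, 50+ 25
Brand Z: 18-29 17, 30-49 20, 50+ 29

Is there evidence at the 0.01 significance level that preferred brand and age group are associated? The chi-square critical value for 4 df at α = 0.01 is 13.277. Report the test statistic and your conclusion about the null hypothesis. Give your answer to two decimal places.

19.75; reject H₀

Row totals: 75, 80, 66. Column totals: 82, 57, 82. Grand total N = 221.
Expected counts (row total × column total / N):
  Brand X, 18-29: 75×82/221 = 27.828
  Brand X, 30-49: 75×57/221 = 19.344
  Brand X, 50+: 75×82/221 = 27.828
  Brand Y, 18-29: 80×82/221 = 29.683
  Brand Y, 30-49: 80×57/221 = 20.633
  Brand Y, 50+: 80×82/221 = 29.683
  Brand Z, 18-29: 66×82/221 = 24.489
  Brand Z, 30-49: 66×57/221 = 17.023
  Brand Z, 50+: 66×82/221 = 24.489
Contributions (O − E)²/E:
  (21 − 27.828)²/27.828 = 1.6753
  (26 − 19.344)²/19.344 = 2.2902
  (28 − 27.828)²/27.828 = 0.0011
  (44 − 29.683)²/29.683 = 6.9055
  (11 − 20.633)²/20.633 = 4.4974
  (25 − 29.683)²/29.683 = 0.7388
  (17 − 24.489)²/24.489 = 2.2902
  (20 − 17.023)²/17.023 = 0.5206
  (29 − 24.489)²/24.489 = 0.8309
χ² = 1.6753 + 2.2902 + 0.0011 + 6.9055 + 4.4974 + 0.7388 + 2.2902 + 0.5206 + 0.8309 = 19.75
df = (3−1)(3−1) = 4. Since 19.75 > 13.277, reject the null hypothesis of independence at α = 0.01.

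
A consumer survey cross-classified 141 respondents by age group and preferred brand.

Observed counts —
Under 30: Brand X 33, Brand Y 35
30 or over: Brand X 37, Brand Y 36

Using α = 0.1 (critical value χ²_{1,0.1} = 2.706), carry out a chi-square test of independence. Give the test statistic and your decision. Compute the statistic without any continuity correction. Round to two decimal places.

Row totals: 68, 73. Column totals: 70, 71. Grand total N = 141.
Expected counts (row total × column total / N):
  Under 30, Brand X: 68×70/141 = 33.759
  Under 30, Brand Y: 68×71/141 = 34.241
  30 or over, Brand X: 73×70/141 = 36.241
  30 or over, Brand Y: 73×71/141 = 36.759
Contributions (O − E)²/E:
  (33 − 33.759)²/33.759 = 0.0171
  (35 − 34.241)²/34.241 = 0.0168
  (37 − 36.241)²/36.241 = 0.0159
  (36 − 36.759)²/36.759 = 0.0157
χ² = 0.0171 + 0.0168 + 0.0159 + 0.0157 = 0.07
df = (2−1)(2−1) = 1. Since 0.07 < 2.706, fail to reject the null hypothesis of independence at α = 0.1.

0.07; fail to reject H₀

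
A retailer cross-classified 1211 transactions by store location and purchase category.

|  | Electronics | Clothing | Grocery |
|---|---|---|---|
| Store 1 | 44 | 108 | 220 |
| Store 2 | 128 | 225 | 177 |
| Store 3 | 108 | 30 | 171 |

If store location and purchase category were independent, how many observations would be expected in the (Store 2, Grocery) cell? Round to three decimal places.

Row total (Store 2) = 530; column total (Grocery) = 568; grand total N = 1211.
Expected count = (row total × column total) / N = 530 × 568 / 1211 = 248.588.

248.588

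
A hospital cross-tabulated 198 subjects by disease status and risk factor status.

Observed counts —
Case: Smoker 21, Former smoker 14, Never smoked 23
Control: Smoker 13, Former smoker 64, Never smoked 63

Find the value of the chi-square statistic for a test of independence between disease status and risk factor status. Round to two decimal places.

Row totals: 58, 140. Column totals: 34, 78, 86. Grand total N = 198.
Expected counts (row total × column total / N):
  Case, Smoker: 58×34/198 = 9.960
  Case, Former smoker: 58×78/198 = 22.848
  Case, Never smoked: 58×86/198 = 25.192
  Control, Smoker: 140×34/198 = 24.040
  Control, Former smoker: 140×78/198 = 55.152
  Control, Never smoked: 140×86/198 = 60.808
Contributions (O − E)²/E:
  (21 − 9.960)²/9.960 = 12.2371
  (14 − 22.848)²/22.848 = 3.4264
  (23 − 25.192)²/25.192 = 0.1907
  (13 − 24.040)²/24.040 = 5.0700
  (64 − 55.152)²/55.152 = 1.4195
  (63 − 60.808)²/60.808 = 0.0790
χ² = 12.2371 + 3.4264 + 0.1907 + 5.0700 + 1.4195 + 0.0790 = 22.42

22.42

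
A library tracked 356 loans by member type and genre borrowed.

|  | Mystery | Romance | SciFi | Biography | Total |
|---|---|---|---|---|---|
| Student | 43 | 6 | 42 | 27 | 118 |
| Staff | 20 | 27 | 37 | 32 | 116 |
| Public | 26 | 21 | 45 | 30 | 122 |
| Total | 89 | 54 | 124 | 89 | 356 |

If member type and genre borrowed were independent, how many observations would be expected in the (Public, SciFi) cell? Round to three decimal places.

Row total (Public) = 122; column total (SciFi) = 124; grand total N = 356.
Expected count = (row total × column total) / N = 122 × 124 / 356 = 42.494.

42.494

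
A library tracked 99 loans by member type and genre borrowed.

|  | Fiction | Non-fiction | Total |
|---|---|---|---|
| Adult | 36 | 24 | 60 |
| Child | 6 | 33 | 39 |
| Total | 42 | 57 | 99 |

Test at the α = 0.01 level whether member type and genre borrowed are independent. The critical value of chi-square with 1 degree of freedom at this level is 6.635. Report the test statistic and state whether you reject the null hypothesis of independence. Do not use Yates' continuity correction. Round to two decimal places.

19.26; reject H₀

Grand total N = 99.
Expected counts (row total × column total / N):
  Adult, Fiction: 60×42/99 = 25.455
  Adult, Non-fiction: 60×57/99 = 34.545
  Child, Fiction: 39×42/99 = 16.545
  Child, Non-fiction: 39×57/99 = 22.455
Contributions (O − E)²/E:
  (36 − 25.455)²/25.455 = 4.3684
  (24 − 34.545)²/34.545 = 3.2189
  (6 − 16.545)²/16.545 = 6.7209
  (33 − 22.455)²/22.455 = 4.9520
χ² = 4.3684 + 3.2189 + 6.7209 + 4.9520 = 19.26
df = (2−1)(2−1) = 1. Since 19.26 > 6.635, reject the null hypothesis of independence at α = 0.01.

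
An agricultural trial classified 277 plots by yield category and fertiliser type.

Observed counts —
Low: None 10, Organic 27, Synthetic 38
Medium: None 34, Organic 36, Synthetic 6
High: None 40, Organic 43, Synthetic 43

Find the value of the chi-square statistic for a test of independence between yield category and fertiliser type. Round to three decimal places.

Row totals: 75, 76, 126. Column totals: 84, 106, 87. Grand total N = 277.
Expected counts (row total × column total / N):
  Low, None: 75×84/277 = 22.7437
  Low, Organic: 75×106/277 = 28.7004
  Low, Synthetic: 75×87/277 = 23.5560
  Medium, None: 76×84/277 = 23.0469
  Medium, Organic: 76×106/277 = 29.0830
  Medium, Synthetic: 76×87/277 = 23.8700
  High, None: 126×84/277 = 38.2094
  High, Organic: 126×106/277 = 48.2166
  High, Synthetic: 126×87/277 = 39.5740
Contributions (O − E)²/E:
  (10 − 22.7437)²/22.7437 = 7.1405
  (27 − 28.7004)²/28.7004 = 0.1007
  (38 − 23.5560)²/23.5560 = 8.8567
  (34 − 23.0469)²/23.0469 = 5.2055
  (36 − 29.0830)²/29.0830 = 1.6451
  (6 − 23.8700)²/23.8700 = 13.3782
  (40 − 38.2094)²/38.2094 = 0.0839
  (43 − 48.2166)²/48.2166 = 0.5644
  (43 − 39.5740)²/39.5740 = 0.2966
χ² = 7.1405 + 0.1007 + 8.8567 + 5.2055 + 1.6451 + 13.3782 + 0.0839 + 0.5644 + 0.2966 = 37.272

37.272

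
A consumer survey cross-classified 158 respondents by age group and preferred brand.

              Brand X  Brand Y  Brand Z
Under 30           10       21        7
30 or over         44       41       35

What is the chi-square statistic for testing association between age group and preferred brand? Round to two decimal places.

Row totals: 38, 120. Column totals: 54, 62, 42. Grand total N = 158.
Expected counts (row total × column total / N):
  Under 30, Brand X: 38×54/158 = 12.987
  Under 30, Brand Y: 38×62/158 = 14.911
  Under 30, Brand Z: 38×42/158 = 10.101
  30 or over, Brand X: 120×54/158 = 41.013
  30 or over, Brand Y: 120×62/158 = 47.089
  30 or over, Brand Z: 120×42/158 = 31.899
Contributions (O − E)²/E:
  (10 − 12.987)²/12.987 = 0.6870
  (21 − 14.911)²/14.911 = 2.4865
  (7 − 10.101)²/10.101 = 0.9520
  (44 − 41.013)²/41.013 = 0.2175
  (41 − 47.089)²/47.089 = 0.7874
  (35 − 31.899)²/31.899 = 0.3015
χ² = 0.6870 + 2.4865 + 0.9520 + 0.2175 + 0.7874 + 0.3015 = 5.43

5.43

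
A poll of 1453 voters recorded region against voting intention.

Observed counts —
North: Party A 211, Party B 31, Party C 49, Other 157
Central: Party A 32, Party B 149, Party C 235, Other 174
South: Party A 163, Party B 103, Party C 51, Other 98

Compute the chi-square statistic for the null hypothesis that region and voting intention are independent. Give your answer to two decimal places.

Row totals: 448, 590, 415. Column totals: 406, 283, 335, 429. Grand total N = 1453.
Expected counts (row total × column total / N):
  North, Party A: 448×406/1453 = 125.181
  North, Party B: 448×283/1453 = 87.257
  North, Party C: 448×335/1453 = 103.290
  North, Other: 448×429/1453 = 132.273
  Central, Party A: 590×406/1453 = 164.859
  Central, Party B: 590×283/1453 = 114.914
  Central, Party C: 590×335/1453 = 136.029
  Central, Other: 590×429/1453 = 174.198
  South, Party A: 415×406/1453 = 115.960
  South, Party B: 415×283/1453 = 80.829
  South, Party C: 415×335/1453 = 95.681
  South, Other: 415×429/1453 = 122.529
Contributions (O − E)²/E:
  (211 − 125.181)²/125.181 = 58.8340
  (31 − 87.257)²/87.257 = 36.2704
  (49 − 103.290)²/103.290 = 28.5352
  (157 − 132.273)²/132.273 = 4.6224
  (32 − 164.859)²/164.859 = 107.0704
  (149 − 114.914)²/114.914 = 10.1107
  (235 − 136.029)²/136.029 = 72.0086
  (174 − 174.198)²/174.198 = 0.0002
  (163 − 115.960)²/115.960 = 19.0821
  (103 − 80.829)²/80.829 = 6.0814
  (51 − 95.681)²/95.681 = 20.8651
  (98 − 122.529)²/122.529 = 4.9104
χ² = 58.8340 + 36.2704 + 28.5352 + 4.6224 + 107.0704 + 10.1107 + 72.0086 + 0.0002 + 19.0821 + 6.0814 + 20.8651 + 4.9104 = 368.39

368.39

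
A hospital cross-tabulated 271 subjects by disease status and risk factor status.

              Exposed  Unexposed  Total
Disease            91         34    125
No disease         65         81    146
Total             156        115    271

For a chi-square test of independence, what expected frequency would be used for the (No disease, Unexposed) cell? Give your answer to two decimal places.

Row total (No disease) = 146; column total (Unexposed) = 115; grand total N = 271.
Expected count = (row total × column total) / N = 146 × 115 / 271 = 61.96.

61.96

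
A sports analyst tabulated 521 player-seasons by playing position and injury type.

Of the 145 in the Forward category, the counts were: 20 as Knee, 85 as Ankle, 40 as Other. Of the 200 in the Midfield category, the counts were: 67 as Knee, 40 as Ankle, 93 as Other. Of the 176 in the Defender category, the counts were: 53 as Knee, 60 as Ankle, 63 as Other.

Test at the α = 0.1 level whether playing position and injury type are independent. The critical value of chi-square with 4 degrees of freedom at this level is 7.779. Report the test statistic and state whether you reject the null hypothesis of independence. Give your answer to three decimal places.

56.876; reject H₀

Row totals: 145, 200, 176. Column totals: 140, 185, 196. Grand total N = 521.
Expected counts (row total × column total / N):
  Forward, Knee: 145×140/521 = 38.9635
  Forward, Ankle: 145×185/521 = 51.4875
  Forward, Other: 145×196/521 = 54.5489
  Midfield, Knee: 200×140/521 = 53.7428
  Midfield, Ankle: 200×185/521 = 71.0173
  Midfield, Other: 200×196/521 = 75.2399
  Defender, Knee: 176×140/521 = 47.2937
  Defender, Ankle: 176×185/521 = 62.4952
  Defender, Other: 176×196/521 = 66.2111
Contributions (O − E)²/E:
  (20 − 38.9635)²/38.9635 = 9.2295
  (85 − 51.4875)²/51.4875 = 21.8128
  (40 − 54.5489)²/54.5489 = 3.8804
  (67 − 53.7428)²/53.7428 = 3.2703
  (40 − 71.0173)²/71.0173 = 13.5470
  (93 − 75.2399)²/75.2399 = 4.1922
  (53 − 47.2937)²/47.2937 = 0.6885
  (60 − 62.4952)²/62.4952 = 0.0996
  (63 − 66.2111)²/66.2111 = 0.1557
χ² = 9.2295 + 21.8128 + 3.8804 + 3.2703 + 13.5470 + 4.1922 + 0.6885 + 0.0996 + 0.1557 = 56.876
df = (3−1)(3−1) = 4. Since 56.876 > 7.779, reject the null hypothesis of independence at α = 0.1.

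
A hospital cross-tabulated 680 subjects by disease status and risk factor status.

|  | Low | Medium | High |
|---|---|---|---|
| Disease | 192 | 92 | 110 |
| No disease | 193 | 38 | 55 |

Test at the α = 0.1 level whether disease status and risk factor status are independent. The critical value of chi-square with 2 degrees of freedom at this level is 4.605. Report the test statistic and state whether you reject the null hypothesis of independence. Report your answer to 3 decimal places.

24.225; reject H₀

Row totals: 394, 286. Column totals: 385, 130, 165. Grand total N = 680.
Expected counts (row total × column total / N):
  Disease, Low: 394×385/680 = 223.0735
  Disease, Medium: 394×130/680 = 75.3235
  Disease, High: 394×165/680 = 95.6029
  No disease, Low: 286×385/680 = 161.9265
  No disease, Medium: 286×130/680 = 54.6765
  No disease, High: 286×165/680 = 69.3971
Contributions (O − E)²/E:
  (192 − 223.0735)²/223.0735 = 4.3284
  (92 − 75.3235)²/75.3235 = 3.6921
  (110 − 95.6029)²/95.6029 = 2.1681
  (193 − 161.9265)²/161.9265 = 5.9630
  (38 − 54.6765)²/54.6765 = 5.0864
  (55 − 69.3971)²/69.3971 = 2.9868
χ² = 4.3284 + 3.6921 + 2.1681 + 5.9630 + 5.0864 + 2.9868 = 24.225
df = (2−1)(3−1) = 2. Since 24.225 > 4.605, reject the null hypothesis of independence at α = 0.1.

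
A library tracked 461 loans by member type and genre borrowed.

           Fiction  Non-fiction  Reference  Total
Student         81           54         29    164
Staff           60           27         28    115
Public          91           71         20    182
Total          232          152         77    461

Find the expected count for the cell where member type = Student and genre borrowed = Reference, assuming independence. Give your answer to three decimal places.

Row total (Student) = 164; column total (Reference) = 77; grand total N = 461.
Expected count = (row total × column total) / N = 164 × 77 / 461 = 27.393.

27.393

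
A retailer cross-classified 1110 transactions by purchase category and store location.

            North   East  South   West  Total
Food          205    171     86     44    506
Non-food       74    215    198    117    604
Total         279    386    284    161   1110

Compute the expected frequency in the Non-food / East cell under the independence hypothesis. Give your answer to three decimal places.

210.040

Row total (Non-food) = 604; column total (East) = 386; grand total N = 1110.
Expected count = (row total × column total) / N = 604 × 386 / 1110 = 210.040.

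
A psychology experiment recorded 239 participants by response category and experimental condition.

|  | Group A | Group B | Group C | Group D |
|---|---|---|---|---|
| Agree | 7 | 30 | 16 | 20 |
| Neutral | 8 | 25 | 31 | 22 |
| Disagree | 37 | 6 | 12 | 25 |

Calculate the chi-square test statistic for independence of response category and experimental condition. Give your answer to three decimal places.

58.952

Row totals: 73, 86, 80. Column totals: 52, 61, 59, 67. Grand total N = 239.
Expected counts (row total × column total / N):
  Agree, Group A: 73×52/239 = 15.88285
  Agree, Group B: 73×61/239 = 18.63180
  Agree, Group C: 73×59/239 = 18.02092
  Agree, Group D: 73×67/239 = 20.46444
  Neutral, Group A: 86×52/239 = 18.71130
  Neutral, Group B: 86×61/239 = 21.94979
  Neutral, Group C: 86×59/239 = 21.23013
  Neutral, Group D: 86×67/239 = 24.10879
  Disagree, Group A: 80×52/239 = 17.40586
  Disagree, Group B: 80×61/239 = 20.41841
  Disagree, Group C: 80×59/239 = 19.74895
  Disagree, Group D: 80×67/239 = 22.42678
Contributions (O − E)²/E:
  (7 − 15.88285)²/15.88285 = 4.9679
  (30 − 18.63180)²/18.63180 = 6.9363
  (16 − 18.02092)²/18.02092 = 0.2266
  (20 − 20.46444)²/20.46444 = 0.0105
  (8 − 18.71130)²/18.71130 = 6.1317
  (25 − 21.94979)²/21.94979 = 0.4239
  (31 − 21.23013)²/21.23013 = 4.4960
  (22 − 24.10879)²/24.10879 = 0.1845
  (37 − 17.40586)²/17.40586 = 22.0575
  (6 − 20.41841)²/20.41841 = 10.1815
  (12 − 19.74895)²/19.74895 = 3.0405
  (25 − 22.42678)²/22.42678 = 0.2952
χ² = 4.9679 + 6.9363 + 0.2266 + 0.0105 + 6.1317 + 0.4239 + 4.4960 + 0.1845 + 22.0575 + 10.1815 + 3.0405 + 0.2952 = 58.952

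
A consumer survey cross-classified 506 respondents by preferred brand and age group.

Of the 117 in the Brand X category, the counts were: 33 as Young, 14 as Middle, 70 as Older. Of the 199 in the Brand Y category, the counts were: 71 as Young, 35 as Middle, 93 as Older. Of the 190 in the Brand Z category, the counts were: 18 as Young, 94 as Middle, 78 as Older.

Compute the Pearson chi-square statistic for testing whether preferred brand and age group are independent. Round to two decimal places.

83.42

Row totals: 117, 199, 190. Column totals: 122, 143, 241. Grand total N = 506.
Expected counts (row total × column total / N):
  Brand X, Young: 117×122/506 = 28.209
  Brand X, Middle: 117×143/506 = 33.065
  Brand X, Older: 117×241/506 = 55.725
  Brand Y, Young: 199×122/506 = 47.980
  Brand Y, Middle: 199×143/506 = 56.239
  Brand Y, Older: 199×241/506 = 94.781
  Brand Z, Young: 190×122/506 = 45.810
  Brand Z, Middle: 190×143/506 = 53.696
  Brand Z, Older: 190×241/506 = 90.494
Contributions (O − E)²/E:
  (33 − 28.209)²/28.209 = 0.8137
  (14 − 33.065)²/33.065 = 10.9927
  (70 − 55.725)²/55.725 = 3.6568
  (71 − 47.980)²/47.980 = 11.0446
  (35 − 56.239)²/56.239 = 8.0210
  (93 − 94.781)²/94.781 = 0.0335
  (18 − 45.810)²/45.810 = 16.8827
  (94 − 53.696)²/53.696 = 30.2520
  (78 − 90.494)²/90.494 = 1.7250
χ² = 0.8137 + 10.9927 + 3.6568 + 11.0446 + 8.0210 + 0.0335 + 16.8827 + 30.2520 + 1.7250 = 83.42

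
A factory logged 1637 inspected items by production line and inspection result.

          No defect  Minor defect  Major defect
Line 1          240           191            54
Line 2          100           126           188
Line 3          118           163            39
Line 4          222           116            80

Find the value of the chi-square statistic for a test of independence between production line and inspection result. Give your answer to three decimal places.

Row totals: 485, 414, 320, 418. Column totals: 680, 596, 361. Grand total N = 1637.
Expected counts (row total × column total / N):
  Line 1, No defect: 485×680/1637 = 201.466097
  Line 1, Minor defect: 485×596/1637 = 176.579108
  Line 1, Major defect: 485×361/1637 = 106.954795
  Line 2, No defect: 414×680/1637 = 171.973122
  Line 2, Minor defect: 414×596/1637 = 150.729383
  Line 2, Major defect: 414×361/1637 = 91.297495
  Line 3, No defect: 320×680/1637 = 132.926084
  Line 3, Minor defect: 320×596/1637 = 116.505803
  Line 3, Major defect: 320×361/1637 = 70.568112
  Line 4, No defect: 418×680/1637 = 173.634698
  Line 4, Minor defect: 418×596/1637 = 152.185706
  Line 4, Major defect: 418×361/1637 = 92.179597
Contributions (O − E)²/E:
  (240 − 201.466097)²/201.466097 = 7.3703
  (191 − 176.579108)²/176.579108 = 1.1777
  (54 − 106.954795)²/106.954795 = 26.2186
  (100 − 171.973122)²/171.973122 = 30.1217
  (126 − 150.729383)²/150.729383 = 4.0572
  (188 − 91.297495)²/91.297495 = 102.4275
  (118 − 132.926084)²/132.926084 = 1.6760
  (163 − 116.505803)²/116.505803 = 18.5545
  (39 − 70.568112)²/70.568112 = 14.1218
  (222 − 173.634698)²/173.634698 = 13.4720
  (116 − 152.185706)²/152.185706 = 8.6040
  (80 − 92.179597)²/92.179597 = 1.6093
χ² = 7.3703 + 1.1777 + 26.2186 + 30.1217 + 4.0572 + 102.4275 + 1.6760 + 18.5545 + 14.1218 + 13.4720 + 8.6040 + 1.6093 = 229.411

229.411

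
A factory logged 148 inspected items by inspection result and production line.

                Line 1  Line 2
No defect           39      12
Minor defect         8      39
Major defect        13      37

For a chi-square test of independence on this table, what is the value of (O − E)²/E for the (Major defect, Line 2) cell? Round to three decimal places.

Row total (Major defect) = 50; column total (Line 2) = 88; N = 148.
Expected count E = 50 × 88 / 148 = 29.7297.
Contribution = (O − E)²/E = (37 − 29.7297)² / 29.7297 = 1.778.

1.778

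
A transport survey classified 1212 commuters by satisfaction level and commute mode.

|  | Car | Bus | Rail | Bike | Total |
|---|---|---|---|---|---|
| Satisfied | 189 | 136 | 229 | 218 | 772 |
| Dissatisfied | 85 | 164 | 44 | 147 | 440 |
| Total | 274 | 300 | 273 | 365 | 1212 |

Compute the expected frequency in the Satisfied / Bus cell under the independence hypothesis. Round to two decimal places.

191.09

Row total (Satisfied) = 772; column total (Bus) = 300; grand total N = 1212.
Expected count = (row total × column total) / N = 772 × 300 / 1212 = 191.09.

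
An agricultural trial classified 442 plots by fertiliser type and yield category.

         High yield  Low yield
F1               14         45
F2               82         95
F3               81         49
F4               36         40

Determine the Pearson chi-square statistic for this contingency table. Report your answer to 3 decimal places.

Row totals: 59, 177, 130, 76. Column totals: 213, 229. Grand total N = 442.
Expected counts (row total × column total / N):
  F1, High yield: 59×213/442 = 28.4321
  F1, Low yield: 59×229/442 = 30.5679
  F2, High yield: 177×213/442 = 85.2964
  F2, Low yield: 177×229/442 = 91.7036
  F3, High yield: 130×213/442 = 62.6471
  F3, Low yield: 130×229/442 = 67.3529
  F4, High yield: 76×213/442 = 36.6244
  F4, Low yield: 76×229/442 = 39.3756
Contributions (O − E)²/E:
  (14 − 28.4321)²/28.4321 = 7.3257
  (45 − 30.5679)²/30.5679 = 6.8139
  (82 − 85.2964)²/85.2964 = 0.1274
  (95 − 91.7036)²/91.7036 = 0.1185
  (81 − 62.6471)²/62.6471 = 5.3766
  (49 − 67.3529)²/67.3529 = 5.0010
  (36 − 36.6244)²/36.6244 = 0.0106
  (40 − 39.3756)²/39.3756 = 0.0099
χ² = 7.3257 + 6.8139 + 0.1274 + 0.1185 + 5.3766 + 5.0010 + 0.0106 + 0.0099 = 24.784

24.784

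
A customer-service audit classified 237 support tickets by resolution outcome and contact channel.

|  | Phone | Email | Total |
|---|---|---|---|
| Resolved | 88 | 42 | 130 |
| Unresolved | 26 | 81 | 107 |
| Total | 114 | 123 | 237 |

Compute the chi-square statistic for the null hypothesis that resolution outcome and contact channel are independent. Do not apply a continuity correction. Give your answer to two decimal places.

Grand total N = 237.
Expected counts (row total × column total / N):
  Resolved, Phone: 130×114/237 = 62.532
  Resolved, Email: 130×123/237 = 67.468
  Unresolved, Phone: 107×114/237 = 51.468
  Unresolved, Email: 107×123/237 = 55.532
Contributions (O − E)²/E:
  (88 − 62.532)²/62.532 = 10.3726
  (42 − 67.468)²/67.468 = 9.6137
  (26 − 51.468)²/51.468 = 12.6024
  (81 − 55.532)²/55.532 = 11.6801
χ² = 10.3726 + 9.6137 + 12.6024 + 11.6801 = 44.27

44.27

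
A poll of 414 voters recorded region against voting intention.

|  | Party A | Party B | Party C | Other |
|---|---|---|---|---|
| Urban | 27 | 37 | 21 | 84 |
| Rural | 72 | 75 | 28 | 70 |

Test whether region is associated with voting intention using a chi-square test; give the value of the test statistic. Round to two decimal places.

22.42

Row totals: 169, 245. Column totals: 99, 112, 49, 154. Grand total N = 414.
Expected counts (row total × column total / N):
  Urban, Party A: 169×99/414 = 40.413
  Urban, Party B: 169×112/414 = 45.720
  Urban, Party C: 169×49/414 = 20.002
  Urban, Other: 169×154/414 = 62.865
  Rural, Party A: 245×99/414 = 58.587
  Rural, Party B: 245×112/414 = 66.280
  Rural, Party C: 245×49/414 = 28.998
  Rural, Other: 245×154/414 = 91.135
Contributions (O − E)²/E:
  (27 − 40.413)²/40.413 = 4.4517
  (37 − 45.720)²/45.720 = 1.6631
  (21 − 20.002)²/20.002 = 0.0498
  (84 − 62.865)²/62.865 = 7.1055
  (72 − 58.587)²/58.587 = 3.0708
  (75 − 66.280)²/66.280 = 1.1472
  (28 − 28.998)²/28.998 = 0.0343
  (70 − 91.135)²/91.135 = 4.9014
χ² = 4.4517 + 1.6631 + 0.0498 + 7.1055 + 3.0708 + 1.1472 + 0.0343 + 4.9014 = 22.42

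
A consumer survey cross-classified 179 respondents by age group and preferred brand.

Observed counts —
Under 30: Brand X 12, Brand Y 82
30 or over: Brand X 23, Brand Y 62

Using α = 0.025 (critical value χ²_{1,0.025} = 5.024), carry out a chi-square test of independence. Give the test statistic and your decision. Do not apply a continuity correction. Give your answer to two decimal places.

Row totals: 94, 85. Column totals: 35, 144. Grand total N = 179.
Expected counts (row total × column total / N):
  Under 30, Brand X: 94×35/179 = 18.380
  Under 30, Brand Y: 94×144/179 = 75.620
  30 or over, Brand X: 85×35/179 = 16.620
  30 or over, Brand Y: 85×144/179 = 68.380
Contributions (O − E)²/E:
  (12 − 18.380)²/18.380 = 2.2146
  (82 − 75.620)²/75.620 = 0.5383
  (23 − 16.620)²/16.620 = 2.4491
  (62 − 68.380)²/68.380 = 0.5953
χ² = 2.2146 + 0.5383 + 2.4491 + 0.5953 = 5.80
df = (2−1)(2−1) = 1. Since 5.80 > 5.024, reject the null hypothesis of independence at α = 0.025.

5.80; reject H₀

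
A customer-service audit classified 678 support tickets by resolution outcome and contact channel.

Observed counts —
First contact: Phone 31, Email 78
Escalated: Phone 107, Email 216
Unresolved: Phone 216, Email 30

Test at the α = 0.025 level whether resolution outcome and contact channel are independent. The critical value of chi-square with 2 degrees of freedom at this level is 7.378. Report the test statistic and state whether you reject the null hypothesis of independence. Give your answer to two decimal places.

Row totals: 109, 323, 246. Column totals: 354, 324. Grand total N = 678.
Expected counts (row total × column total / N):
  First contact, Phone: 109×354/678 = 56.912
  First contact, Email: 109×324/678 = 52.088
  Escalated, Phone: 323×354/678 = 168.646
  Escalated, Email: 323×324/678 = 154.354
  Unresolved, Phone: 246×354/678 = 128.442
  Unresolved, Email: 246×324/678 = 117.558
Contributions (O − E)²/E:
  (31 − 56.912)²/56.912 = 11.7977
  (78 − 52.088)²/52.088 = 12.8903
  (107 − 168.646)²/168.646 = 22.5338
  (216 − 154.354)²/154.354 = 24.6202
  (216 − 128.442)²/128.442 = 59.6877
  (30 − 117.558)²/117.558 = 65.2138
χ² = 11.7977 + 12.8903 + 22.5338 + 24.6202 + 59.6877 + 65.2138 = 196.74
df = (3−1)(2−1) = 2. Since 196.74 > 7.378, reject the null hypothesis of independence at α = 0.025.

196.74; reject H₀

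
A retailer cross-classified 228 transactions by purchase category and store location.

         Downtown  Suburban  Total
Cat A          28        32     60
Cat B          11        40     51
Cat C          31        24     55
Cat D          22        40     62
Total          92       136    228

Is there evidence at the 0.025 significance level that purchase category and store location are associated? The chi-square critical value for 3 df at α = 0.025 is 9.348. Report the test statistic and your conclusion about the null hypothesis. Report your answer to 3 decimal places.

Grand total N = 228.
Expected counts (row total × column total / N):
  Cat A, Downtown: 60×92/228 = 24.2105
  Cat A, Suburban: 60×136/228 = 35.7895
  Cat B, Downtown: 51×92/228 = 20.5789
  Cat B, Suburban: 51×136/228 = 30.4211
  Cat C, Downtown: 55×92/228 = 22.1930
  Cat C, Suburban: 55×136/228 = 32.8070
  Cat D, Downtown: 62×92/228 = 25.0175
  Cat D, Suburban: 62×136/228 = 36.9825
Contributions (O − E)²/E:
  (28 − 24.2105)²/24.2105 = 0.5931
  (32 − 35.7895)²/35.7895 = 0.4012
  (11 − 20.5789)²/20.5789 = 4.4587
  (40 − 30.4211)²/30.4211 = 3.0162
  (31 − 22.1930)²/22.1930 = 3.4949
  (24 − 32.8070)²/32.8070 = 2.3642
  (22 − 25.0175)²/25.0175 = 0.3640
  (40 − 36.9825)²/36.9825 = 0.2462
χ² = 0.5931 + 0.4012 + 4.4587 + 3.0162 + 3.4949 + 2.3642 + 0.3640 + 0.2462 = 14.939
df = (4−1)(2−1) = 3. Since 14.939 > 9.348, reject the null hypothesis of independence at α = 0.025.

14.939; reject H₀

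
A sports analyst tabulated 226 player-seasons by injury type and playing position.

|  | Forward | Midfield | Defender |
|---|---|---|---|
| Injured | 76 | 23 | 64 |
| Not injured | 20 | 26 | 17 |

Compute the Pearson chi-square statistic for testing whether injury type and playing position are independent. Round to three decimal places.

19.739

Row totals: 163, 63. Column totals: 96, 49, 81. Grand total N = 226.
Expected counts (row total × column total / N):
  Injured, Forward: 163×96/226 = 69.2389
  Injured, Midfield: 163×49/226 = 35.3407
  Injured, Defender: 163×81/226 = 58.4204
  Not injured, Forward: 63×96/226 = 26.7611
  Not injured, Midfield: 63×49/226 = 13.6593
  Not injured, Defender: 63×81/226 = 22.5796
Contributions (O − E)²/E:
  (76 − 69.2389)²/69.2389 = 0.6602
  (23 − 35.3407)²/35.3407 = 4.3093
  (64 − 58.4204)²/58.4204 = 0.5329
  (20 − 26.7611)²/26.7611 = 1.7082
  (26 − 13.6593)²/13.6593 = 11.1494
  (17 − 22.5796)²/22.5796 = 1.3788
χ² = 0.6602 + 4.3093 + 0.5329 + 1.7082 + 11.1494 + 1.3788 = 19.739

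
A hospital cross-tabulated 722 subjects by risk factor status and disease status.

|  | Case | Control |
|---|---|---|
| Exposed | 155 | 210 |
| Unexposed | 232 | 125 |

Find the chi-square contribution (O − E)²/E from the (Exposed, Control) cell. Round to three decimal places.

Row total (Exposed) = 365; column total (Control) = 335; N = 722.
Expected count E = 365 × 335 / 722 = 169.3560.
Contribution = (O − E)²/E = (210 − 169.3560)² / 169.3560 = 9.754.

9.754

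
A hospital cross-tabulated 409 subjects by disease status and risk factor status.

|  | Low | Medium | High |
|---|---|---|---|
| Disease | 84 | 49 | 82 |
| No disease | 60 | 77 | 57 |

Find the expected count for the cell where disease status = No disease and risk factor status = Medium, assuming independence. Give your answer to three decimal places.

59.765

Row total (No disease) = 194; column total (Medium) = 126; grand total N = 409.
Expected count = (row total × column total) / N = 194 × 126 / 409 = 59.765.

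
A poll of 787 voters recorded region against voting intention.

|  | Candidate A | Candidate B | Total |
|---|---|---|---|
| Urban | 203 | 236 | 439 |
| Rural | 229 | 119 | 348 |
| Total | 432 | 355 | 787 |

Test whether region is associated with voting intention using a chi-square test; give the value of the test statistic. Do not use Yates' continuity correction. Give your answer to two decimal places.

Grand total N = 787.
Expected counts (row total × column total / N):
  Urban, Candidate A: 439×432/787 = 240.976
  Urban, Candidate B: 439×355/787 = 198.024
  Rural, Candidate A: 348×432/787 = 191.024
  Rural, Candidate B: 348×355/787 = 156.976
Contributions (O − E)²/E:
  (203 − 240.976)²/240.976 = 5.9847
  (236 − 198.024)²/198.024 = 7.2828
  (229 − 191.024)²/191.024 = 7.5497
  (119 − 156.976)²/156.976 = 9.1872
χ² = 5.9847 + 7.2828 + 7.5497 + 9.1872 = 30.00

30.00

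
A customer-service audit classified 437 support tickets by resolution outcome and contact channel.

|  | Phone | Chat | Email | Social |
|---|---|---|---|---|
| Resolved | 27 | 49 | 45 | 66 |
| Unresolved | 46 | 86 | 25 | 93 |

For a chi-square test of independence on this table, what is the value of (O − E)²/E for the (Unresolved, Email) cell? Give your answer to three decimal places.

5.653

Row total (Unresolved) = 250; column total (Email) = 70; N = 437.
Expected count E = 250 × 70 / 437 = 40.0458.
Contribution = (O − E)²/E = (25 − 40.0458)² / 40.0458 = 5.653.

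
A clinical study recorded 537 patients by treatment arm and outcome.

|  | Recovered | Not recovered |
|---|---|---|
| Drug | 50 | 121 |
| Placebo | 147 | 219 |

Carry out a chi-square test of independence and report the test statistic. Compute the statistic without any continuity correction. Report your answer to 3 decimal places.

Row totals: 171, 366. Column totals: 197, 340. Grand total N = 537.
Expected counts (row total × column total / N):
  Drug, Recovered: 171×197/537 = 62.7318
  Drug, Not recovered: 171×340/537 = 108.2682
  Placebo, Recovered: 366×197/537 = 134.2682
  Placebo, Not recovered: 366×340/537 = 231.7318
Contributions (O − E)²/E:
  (50 − 62.7318)²/62.7318 = 2.5840
  (121 − 108.2682)²/108.2682 = 1.4972
  (147 − 134.2682)²/134.2682 = 1.2073
  (219 − 231.7318)²/231.7318 = 0.6995
χ² = 2.5840 + 1.4972 + 1.2073 + 0.6995 = 5.988

5.988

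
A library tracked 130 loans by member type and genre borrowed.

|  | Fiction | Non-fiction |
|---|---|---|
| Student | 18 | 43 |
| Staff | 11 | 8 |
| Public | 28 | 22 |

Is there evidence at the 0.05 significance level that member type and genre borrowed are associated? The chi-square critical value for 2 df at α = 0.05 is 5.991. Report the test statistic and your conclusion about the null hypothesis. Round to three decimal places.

Row totals: 61, 19, 50. Column totals: 57, 73. Grand total N = 130.
Expected counts (row total × column total / N):
  Student, Fiction: 61×57/130 = 26.7462
  Student, Non-fiction: 61×73/130 = 34.2538
  Staff, Fiction: 19×57/130 = 8.3308
  Staff, Non-fiction: 19×73/130 = 10.6692
  Public, Fiction: 50×57/130 = 21.9231
  Public, Non-fiction: 50×73/130 = 28.0769
Contributions (O − E)²/E:
  (18 − 26.7462)²/26.7462 = 2.8601
  (43 − 34.2538)²/34.2538 = 2.2332
  (11 − 8.3308)²/8.3308 = 0.8552
  (8 − 10.6692)²/10.6692 = 0.6678
  (28 − 21.9231)²/21.9231 = 1.6845
  (22 − 28.0769)²/28.0769 = 1.3153
χ² = 2.8601 + 2.2332 + 0.8552 + 0.6678 + 1.6845 + 1.3153 = 9.616
df = (3−1)(2−1) = 2. Since 9.616 > 5.991, reject the null hypothesis of independence at α = 0.05.

9.616; reject H₀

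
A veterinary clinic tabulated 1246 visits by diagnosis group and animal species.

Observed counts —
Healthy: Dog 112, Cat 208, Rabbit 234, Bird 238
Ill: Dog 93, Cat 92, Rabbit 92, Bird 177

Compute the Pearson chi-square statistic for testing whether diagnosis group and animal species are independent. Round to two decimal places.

Row totals: 792, 454. Column totals: 205, 300, 326, 415. Grand total N = 1246.
Expected counts (row total × column total / N):
  Healthy, Dog: 792×205/1246 = 130.305
  Healthy, Cat: 792×300/1246 = 190.690
  Healthy, Rabbit: 792×326/1246 = 207.217
  Healthy, Bird: 792×415/1246 = 263.788
  Ill, Dog: 454×205/1246 = 74.695
  Ill, Cat: 454×300/1246 = 109.310
  Ill, Rabbit: 454×326/1246 = 118.783
  Ill, Bird: 454×415/1246 = 151.212
Contributions (O − E)²/E:
  (112 − 130.305)²/130.305 = 2.5715
  (208 − 190.690)²/190.690 = 1.5713
  (234 − 207.217)²/207.217 = 3.4617
  (238 − 263.788)²/263.788 = 2.5210
  (93 − 74.695)²/74.695 = 4.4859
  (92 − 109.310)²/109.310 = 2.7412
  (92 − 118.783)²/118.783 = 6.0390
  (177 − 151.212)²/151.212 = 4.3979
χ² = 2.5715 + 1.5713 + 3.4617 + 2.5210 + 4.4859 + 2.7412 + 6.0390 + 4.3979 = 27.79

27.79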